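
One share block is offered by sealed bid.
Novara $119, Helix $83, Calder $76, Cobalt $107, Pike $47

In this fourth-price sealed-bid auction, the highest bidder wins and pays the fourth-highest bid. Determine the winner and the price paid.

Novara pays $76

Rule: the highest bidder wins and pays the fourth-highest bid.
Sorting bids: 119 (Novara) > 107 (Cobalt) > 83 (Helix) > 76 (Calder) > 47 (Pike)
Novara wins; payment is bid #4 in the ranking = $76.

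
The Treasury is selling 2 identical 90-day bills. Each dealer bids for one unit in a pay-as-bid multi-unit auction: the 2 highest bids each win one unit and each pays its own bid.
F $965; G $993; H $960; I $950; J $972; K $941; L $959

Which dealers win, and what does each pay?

Bids ranked high→low: 993 (G), 972 (J), 965 (F), 960 (H), …
The 2 highest are G, J.
Each winner pays its own bid: G $993, J $972.

G $993, J $972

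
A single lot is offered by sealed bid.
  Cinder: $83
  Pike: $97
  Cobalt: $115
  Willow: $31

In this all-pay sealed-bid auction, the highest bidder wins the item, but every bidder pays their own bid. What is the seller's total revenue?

Total revenue: $326

Rule: the highest bidder wins the item, but every bidder pays their own bid.
Bids in order: 115 (Cobalt) > 97 (Pike) > 83 (Cinder) > 31 (Willow)
Every bidder forfeits their bid regardless of winning.
Revenue = 83 + 97 + 115 + 31 = $326.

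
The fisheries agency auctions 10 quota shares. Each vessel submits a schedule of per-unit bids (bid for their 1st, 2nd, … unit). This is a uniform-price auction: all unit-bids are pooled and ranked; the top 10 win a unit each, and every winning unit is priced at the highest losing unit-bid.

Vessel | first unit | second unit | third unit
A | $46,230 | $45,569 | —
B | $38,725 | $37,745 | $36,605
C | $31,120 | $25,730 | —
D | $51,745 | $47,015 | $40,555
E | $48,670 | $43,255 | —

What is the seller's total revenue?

Merging the schedules and taking the best 10: 51,745 (D-1), 48,670 (E-1), 47,015 (D-2), 46,230 (A-1), 45,569 (A-2), 43,255 (E-2), 40,555 (D-3), 38,725 (B-1), 37,745 (B-2), 36,605 (B-3)
The (k+1)-th unit-bid is $31,120.
Allocation: A 2, B 3, D 3, E 2. Every unit priced at $31,120.
Revenue = 10 × 31,120 = $311,200.

Total revenue: $311,200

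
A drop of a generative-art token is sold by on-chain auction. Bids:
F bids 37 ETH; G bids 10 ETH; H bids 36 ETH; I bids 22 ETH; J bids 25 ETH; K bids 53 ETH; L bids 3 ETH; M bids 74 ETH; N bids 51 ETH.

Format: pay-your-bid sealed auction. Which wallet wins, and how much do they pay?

M pays 74 ETH

Bids in order: 74 (M) > 53 (K) > 51 (N) > 37 (F) > 36 (H) > 25 (J) > …
M has the highest bid and pays exactly that: 74 ETH.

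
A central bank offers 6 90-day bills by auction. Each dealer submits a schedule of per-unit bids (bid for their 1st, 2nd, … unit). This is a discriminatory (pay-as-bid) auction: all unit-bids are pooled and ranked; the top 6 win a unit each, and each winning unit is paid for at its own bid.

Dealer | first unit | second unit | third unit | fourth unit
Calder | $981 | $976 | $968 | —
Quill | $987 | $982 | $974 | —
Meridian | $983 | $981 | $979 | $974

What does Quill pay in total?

All unit-bids, highest first — top 6: 987 (Quill-1), 983 (Meridian-1), 982 (Quill-2), 981 (Calder-1), 981 (Meridian-2), 979 (Meridian-3)
Next rejected bid: $976 (not a price — pay-as-bid).
Quill's winning unit-bids: 987 + 982 = $1,969.

Quill pays $1,969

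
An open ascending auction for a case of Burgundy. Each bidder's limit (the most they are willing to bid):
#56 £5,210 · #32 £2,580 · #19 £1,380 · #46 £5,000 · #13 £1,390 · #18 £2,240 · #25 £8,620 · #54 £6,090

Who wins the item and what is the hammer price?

#25 wins at £6,090

Sorting limits: 8,620 (#25) > 6,090 (#54) > 5,210 (#56) > 5,000 (#46) > 2,580 (#32) > 2,240 (#18) > …
Once the price passes £6,090, only #25 is left; the hammer falls at #54's limit of £6,090.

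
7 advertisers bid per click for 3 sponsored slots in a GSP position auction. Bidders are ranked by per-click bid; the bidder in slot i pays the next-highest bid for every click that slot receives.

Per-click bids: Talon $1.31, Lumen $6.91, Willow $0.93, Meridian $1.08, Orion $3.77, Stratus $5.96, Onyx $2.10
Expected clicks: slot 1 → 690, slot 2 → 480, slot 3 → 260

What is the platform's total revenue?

Total revenue: $6468.00

Per-click bids in order: $6.91 (Lumen) > $5.96 (Stratus) > $3.77 (Orion) > $2.10 (Onyx) > …
Slot 1: Lumen pays $5.96 × 690 = $4112.40
Slot 2: Stratus pays $3.77 × 480 = $1809.60
Slot 3: Orion pays $2.10 × 260 = $546.00
Total = $6468.00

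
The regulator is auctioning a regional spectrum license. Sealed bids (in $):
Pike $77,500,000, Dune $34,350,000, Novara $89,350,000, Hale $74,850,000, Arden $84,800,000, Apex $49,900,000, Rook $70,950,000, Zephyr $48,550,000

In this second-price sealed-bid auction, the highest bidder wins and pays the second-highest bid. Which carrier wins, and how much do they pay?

Novara pays $84,800,000

Second-price sealed-bid auction: the highest bidder wins and pays the second-highest bid.
Bids in order: 89,350,000 (Novara) > 84,800,000 (Arden) > 77,500,000 (Pike) > 74,850,000 (Hale) > 70,950,000 (Rook) > 49,900,000 (Apex) > …
Novara wins with the highest bid; price is set by the runner-up at $84,800,000.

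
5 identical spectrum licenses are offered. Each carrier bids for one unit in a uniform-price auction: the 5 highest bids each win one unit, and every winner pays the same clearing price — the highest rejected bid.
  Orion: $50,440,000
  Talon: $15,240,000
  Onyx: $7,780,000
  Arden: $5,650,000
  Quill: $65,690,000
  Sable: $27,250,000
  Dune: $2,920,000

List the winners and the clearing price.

Quill, Orion, Sable, Talon, Onyx; each pays $5,650,000

Bids ranked high→low: 65,690,000 (Quill), 50,440,000 (Orion), 27,250,000 (Sable), 15,240,000 (Talon), 7,780,000 (Onyx), 5,650,000 (Arden), 2,920,000 (Dune)
Top 5: Quill, Orion, Sable, Talon, Onyx.
First losing bid is Arden's $5,650,000, which sets the uniform price.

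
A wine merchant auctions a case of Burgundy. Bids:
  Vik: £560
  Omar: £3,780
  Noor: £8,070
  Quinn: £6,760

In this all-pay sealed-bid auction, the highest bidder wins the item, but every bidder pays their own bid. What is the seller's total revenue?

Total revenue: £19,170

Bids in order: 8,070 (Noor) > 6,760 (Quinn) > 3,780 (Omar) > 560 (Vik)
Noor wins with the top bid; all bids are sunk regardless.
Every bidder forfeits their bid regardless of winning.
Revenue = 560 + 3,780 + 8,070 + 6,760 = £19,170.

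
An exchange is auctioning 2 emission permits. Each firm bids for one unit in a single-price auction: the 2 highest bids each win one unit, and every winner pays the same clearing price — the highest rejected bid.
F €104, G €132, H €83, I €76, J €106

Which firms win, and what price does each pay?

G, J; each pays €104

Ordering the bids: 132 (G), 106 (J), 104 (F), 83 (H), …
Winners (2 units): G, J.
First losing bid is F's €104, which sets the uniform price.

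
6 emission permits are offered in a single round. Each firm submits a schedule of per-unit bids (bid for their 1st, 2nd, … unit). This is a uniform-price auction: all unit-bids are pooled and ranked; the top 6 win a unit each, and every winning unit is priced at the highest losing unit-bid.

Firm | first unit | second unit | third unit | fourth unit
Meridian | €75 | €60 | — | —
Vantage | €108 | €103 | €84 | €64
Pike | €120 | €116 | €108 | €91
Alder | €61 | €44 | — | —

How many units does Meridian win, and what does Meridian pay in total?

Pooled unit-bids ranked (top 6): 120 (Pike-1), 116 (Pike-2), 108 (Vantage-1), 108 (Pike-3), 103 (Vantage-2), 91 (Pike-4)
First bid not allocated: €84.
Meridian wins 0 unit(s) at €84 each.

Meridian: 0 units, pays €0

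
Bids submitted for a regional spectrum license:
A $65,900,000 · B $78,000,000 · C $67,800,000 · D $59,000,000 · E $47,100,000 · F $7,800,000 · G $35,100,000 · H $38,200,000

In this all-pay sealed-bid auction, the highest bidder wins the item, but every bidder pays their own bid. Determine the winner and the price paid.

Bids ranked: 78,000,000 (B) > 67,800,000 (C) > 65,900,000 (A) > 59,000,000 (D) > 47,100,000 (E) > 38,200,000 (H) > …
B wins with the top bid; all bids are sunk regardless.

B pays $78,000,000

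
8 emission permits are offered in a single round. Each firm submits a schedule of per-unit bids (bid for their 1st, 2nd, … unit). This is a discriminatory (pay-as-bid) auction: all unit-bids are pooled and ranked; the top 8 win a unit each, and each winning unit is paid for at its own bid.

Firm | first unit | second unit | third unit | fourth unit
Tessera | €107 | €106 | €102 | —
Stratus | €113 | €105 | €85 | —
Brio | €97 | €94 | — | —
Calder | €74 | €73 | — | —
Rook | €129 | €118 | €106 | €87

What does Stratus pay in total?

Pooled unit-bids ranked (top 8): 129 (Rook-1), 118 (Rook-2), 113 (Stratus-1), 107 (Tessera-1), 106 (Tessera-2), 106 (Rook-3), 105 (Stratus-2), 102 (Tessera-3)
Next rejected bid: €97 (not a price — pay-as-bid).
Stratus's winning unit-bids: 113 + 105 = €218.

Stratus pays €218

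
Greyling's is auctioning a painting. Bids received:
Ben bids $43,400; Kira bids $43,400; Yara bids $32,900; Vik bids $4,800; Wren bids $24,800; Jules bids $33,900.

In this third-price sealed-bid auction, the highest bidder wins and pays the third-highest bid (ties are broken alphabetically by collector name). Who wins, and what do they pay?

Ben pays $33,900

Rule: the highest bidder wins and pays the third-highest bid.
Sorting bids: 43,400 (Ben) > 43,400 (Kira) > 33,900 (Jules) > 32,900 (Yara) > 24,800 (Wren) > 4,800 (Vik)
Ben and Kira tie at $43,400; tie-break gives it to Ben.
Ben is highest; pays the third-highest bid, $33,900.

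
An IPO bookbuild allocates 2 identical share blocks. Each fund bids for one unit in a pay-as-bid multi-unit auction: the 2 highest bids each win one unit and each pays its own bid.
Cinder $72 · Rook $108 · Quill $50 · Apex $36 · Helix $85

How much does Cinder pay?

Sorting: 108 (Rook), 85 (Helix), 72 (Cinder), 50 (Quill), …
Top 2: Rook, Helix.
Cinder does not win → $0.

Cinder pays $0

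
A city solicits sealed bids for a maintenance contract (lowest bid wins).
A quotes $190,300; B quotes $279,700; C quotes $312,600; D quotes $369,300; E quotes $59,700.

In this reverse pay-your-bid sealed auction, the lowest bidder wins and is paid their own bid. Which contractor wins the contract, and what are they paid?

Sorting bids: 59,700 (E) < 190,300 (A) < 279,700 (B) < 312,600 (C) < 369,300 (D)
First-price: E is paid what they bid, $59,700.

E is paid $59,700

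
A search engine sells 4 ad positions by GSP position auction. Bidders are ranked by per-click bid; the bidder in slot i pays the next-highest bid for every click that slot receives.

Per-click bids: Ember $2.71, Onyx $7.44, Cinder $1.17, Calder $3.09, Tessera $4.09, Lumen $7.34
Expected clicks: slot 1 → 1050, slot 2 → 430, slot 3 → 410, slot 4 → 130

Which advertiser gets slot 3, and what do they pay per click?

Ranked by bid: $7.44 (Onyx) > $7.34 (Lumen) > $4.09 (Tessera) > $3.09 (Calder) > $2.71 (Ember) > …
Slot 3 goes to the third-ranked bidder, Tessera, who pays the next bid down: $3.09/click.

Tessera; $3.09 per click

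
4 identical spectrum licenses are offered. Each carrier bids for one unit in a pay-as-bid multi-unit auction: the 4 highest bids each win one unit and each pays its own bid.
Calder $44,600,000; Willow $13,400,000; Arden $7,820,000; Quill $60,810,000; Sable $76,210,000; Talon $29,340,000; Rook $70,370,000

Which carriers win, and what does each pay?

Sable $76,210,000, Rook $70,370,000, Quill $60,810,000, Calder $44,600,000

Ordering the bids: 76,210,000 (Sable), 70,370,000 (Rook), 60,810,000 (Quill), 44,600,000 (Calder), 29,340,000 (Talon), 13,400,000 (Willow), …
The 4 highest are Sable, Rook, Quill, Calder.
Each winner pays its own bid: Sable $76,210,000, Rook $70,370,000, Quill $60,810,000, Calder $44,600,000.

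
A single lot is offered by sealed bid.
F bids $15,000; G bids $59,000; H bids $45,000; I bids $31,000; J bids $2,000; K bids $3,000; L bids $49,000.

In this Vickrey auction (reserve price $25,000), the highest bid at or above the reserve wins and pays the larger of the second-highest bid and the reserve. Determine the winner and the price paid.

Bids ranked: 59,000 (G) > 49,000 (L) > 45,000 (H) > 31,000 (I) > 15,000 (F) > 3,000 (K) > …
Highest eligible bid: G at $59,000.
max(second-highest $49,000, reserve $25,000) = $49,000; the reserve does not bind.

G pays $49,000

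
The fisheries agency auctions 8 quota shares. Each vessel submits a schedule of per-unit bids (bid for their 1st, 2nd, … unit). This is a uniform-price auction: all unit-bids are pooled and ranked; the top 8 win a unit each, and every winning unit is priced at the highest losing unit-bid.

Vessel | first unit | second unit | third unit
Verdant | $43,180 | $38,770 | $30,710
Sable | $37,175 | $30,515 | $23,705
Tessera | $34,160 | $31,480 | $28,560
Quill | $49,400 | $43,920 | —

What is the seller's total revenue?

Total revenue: $244,120

All unit-bids, highest first — top 8: 49,400 (Quill-1), 43,920 (Quill-2), 43,180 (Verdant-1), 38,770 (Verdant-2), 37,175 (Sable-1), 34,160 (Tessera-1), 31,480 (Tessera-2), 30,710 (Verdant-3)
Highest rejected unit-bid = $30,515.
Allocation: Quill 2, Sable 1, Tessera 2, Verdant 3. Every unit priced at $30,515.
Revenue = 8 × 30,515 = $244,120.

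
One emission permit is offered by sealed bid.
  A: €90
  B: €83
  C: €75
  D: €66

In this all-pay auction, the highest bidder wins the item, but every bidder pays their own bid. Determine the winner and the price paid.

A pays €90

Bids ranked: 90 (A) > 83 (B) > 75 (C) > 66 (D)
A wins with the top bid; all bids are sunk regardless.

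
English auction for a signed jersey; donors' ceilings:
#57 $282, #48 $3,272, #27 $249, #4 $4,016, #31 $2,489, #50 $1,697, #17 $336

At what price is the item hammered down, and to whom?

Rule: the price rises until one bidder remains; the winner pays the price at which the last rival dropped out.
Limits in order: 4,016 (#4) > 3,272 (#48) > 2,489 (#31) > 1,697 (#50) > 336 (#17) > 282 (#57) > …
#48 is the last rival to drop out, at $3,272; #4 remains and wins at that price.

#4 wins at $3,272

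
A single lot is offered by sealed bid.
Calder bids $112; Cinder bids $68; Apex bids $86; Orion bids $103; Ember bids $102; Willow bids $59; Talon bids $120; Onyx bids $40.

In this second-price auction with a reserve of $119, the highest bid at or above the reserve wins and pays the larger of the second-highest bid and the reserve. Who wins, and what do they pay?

Second-price auction with a reserve of $119: the highest bid at or above the reserve wins and pays the larger of the second-highest bid and the reserve.
Bids ranked: 120 (Talon) > 112 (Calder) > 103 (Orion) > 102 (Ember) > 86 (Apex) > 68 (Cinder) > …
Highest eligible bid: Talon at $120.
Second-highest bid $112 is below the reserve $119, so the reserve binds → payment $119.

Talon pays $119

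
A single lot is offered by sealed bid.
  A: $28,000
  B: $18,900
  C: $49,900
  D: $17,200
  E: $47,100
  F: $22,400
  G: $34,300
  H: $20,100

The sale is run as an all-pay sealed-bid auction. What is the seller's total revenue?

Bids in order: 49,900 (C) > 47,100 (E) > 34,300 (G) > 28,000 (A) > 22,400 (F) > 20,100 (H) > …
C wins with the top bid; all bids are sunk regardless.
Every bidder forfeits their bid regardless of winning.
Revenue = 28,000 + 18,900 + 49,900 + 17,200 + 47,100 + 22,400 + 34,300 + 20,100 = $237,900.

Total revenue: $237,900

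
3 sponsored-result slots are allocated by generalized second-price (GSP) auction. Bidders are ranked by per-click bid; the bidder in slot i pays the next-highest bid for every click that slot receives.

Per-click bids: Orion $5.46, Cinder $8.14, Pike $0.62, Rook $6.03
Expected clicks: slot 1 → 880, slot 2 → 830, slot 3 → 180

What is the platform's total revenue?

Total revenue: $9949.80

Per-click bids in order: $8.14 (Cinder) > $6.03 (Rook) > $5.46 (Orion) > $0.62 (Pike)
Slot 1: Cinder pays $6.03 × 880 = $5306.40
Slot 2: Rook pays $5.46 × 830 = $4531.80
Slot 3: Orion pays $0.62 × 180 = $111.60
Total = $9949.80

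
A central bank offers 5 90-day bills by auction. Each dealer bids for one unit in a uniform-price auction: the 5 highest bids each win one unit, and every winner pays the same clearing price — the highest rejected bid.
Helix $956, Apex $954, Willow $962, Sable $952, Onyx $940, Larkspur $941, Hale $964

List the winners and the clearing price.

Hale, Willow, Helix, Apex, Sable; each pays $941

Bids ranked high→low: 964 (Hale), 962 (Willow), 956 (Helix), 954 (Apex), 952 (Sable), 941 (Larkspur), 940 (Onyx)
The 5 highest are Hale, Willow, Helix, Apex, Sable.
First losing bid is Larkspur's $941, which sets the uniform price.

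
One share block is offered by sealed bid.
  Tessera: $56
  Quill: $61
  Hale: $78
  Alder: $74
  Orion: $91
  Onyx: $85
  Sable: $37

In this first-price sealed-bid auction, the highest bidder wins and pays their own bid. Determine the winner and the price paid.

Bids in order: 91 (Orion) > 85 (Onyx) > 78 (Hale) > 74 (Alder) > 61 (Quill) > 56 (Tessera) > …
Orion has the highest bid and pays exactly that: $91.

Orion pays $91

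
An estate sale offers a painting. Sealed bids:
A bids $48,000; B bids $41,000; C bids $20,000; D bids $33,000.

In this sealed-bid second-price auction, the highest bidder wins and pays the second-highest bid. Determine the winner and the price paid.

Sorting bids: 48,000 (A) > 41,000 (B) > 33,000 (D) > 20,000 (C)
A wins with the highest bid; price is set by the runner-up at $41,000.

A pays $41,000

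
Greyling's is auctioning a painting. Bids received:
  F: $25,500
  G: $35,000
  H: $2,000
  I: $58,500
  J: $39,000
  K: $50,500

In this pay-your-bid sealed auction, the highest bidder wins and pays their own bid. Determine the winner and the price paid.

I pays $58,500

Bids ranked: 58,500 (I) > 50,500 (K) > 39,000 (J) > 35,000 (G) > 25,500 (F) > 2,000 (H)
First-price: I pays what they bid, $58,500.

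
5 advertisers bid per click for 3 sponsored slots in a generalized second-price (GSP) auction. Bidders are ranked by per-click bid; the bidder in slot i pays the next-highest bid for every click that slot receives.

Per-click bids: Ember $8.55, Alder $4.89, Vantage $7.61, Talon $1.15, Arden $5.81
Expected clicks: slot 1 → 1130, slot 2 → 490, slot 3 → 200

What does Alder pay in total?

Sorting advertisers: $8.55 (Ember) > $7.61 (Vantage) > $5.81 (Arden) > $4.89 (Alder) > …
Alder ranks below slot 3 → no slot, pays nothing.

Alder pays $0.00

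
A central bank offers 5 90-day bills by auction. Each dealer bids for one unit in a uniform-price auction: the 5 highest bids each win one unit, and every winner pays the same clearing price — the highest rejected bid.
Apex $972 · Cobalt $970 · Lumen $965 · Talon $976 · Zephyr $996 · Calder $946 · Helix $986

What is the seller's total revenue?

Bids ranked high→low: 996 (Zephyr), 986 (Helix), 976 (Talon), 972 (Apex), 970 (Cobalt), 965 (Lumen), 946 (Calder)
Top 5: Zephyr, Helix, Talon, Apex, Cobalt.
First losing bid is Lumen's $965, which sets the uniform price.
Total revenue = 5 × $965 = $4,825.

Total revenue: $4,825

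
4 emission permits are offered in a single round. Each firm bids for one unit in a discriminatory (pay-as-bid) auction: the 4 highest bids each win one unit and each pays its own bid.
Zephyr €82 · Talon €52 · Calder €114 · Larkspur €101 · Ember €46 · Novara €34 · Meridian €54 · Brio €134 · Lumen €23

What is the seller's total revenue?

Sorting: 134 (Brio), 114 (Calder), 101 (Larkspur), 82 (Zephyr), 54 (Meridian), 52 (Talon), …
Winners (4 units): Brio, Calder, Larkspur, Zephyr.
Total revenue = 134 + 114 + 101 + 82 = €431.

Total revenue: €431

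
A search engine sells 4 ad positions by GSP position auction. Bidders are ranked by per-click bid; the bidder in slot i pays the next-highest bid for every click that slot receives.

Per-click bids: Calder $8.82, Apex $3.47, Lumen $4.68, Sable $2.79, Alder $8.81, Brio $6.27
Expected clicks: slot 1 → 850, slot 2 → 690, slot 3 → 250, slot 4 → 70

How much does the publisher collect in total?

Total revenue: $13227.70

Sorting advertisers: $8.82 (Calder) > $8.81 (Alder) > $6.27 (Brio) > $4.68 (Lumen) > $3.47 (Apex) > …
Slot 1: Calder pays $8.81 × 850 = $7488.50
Slot 2: Alder pays $6.27 × 690 = $4326.30
Slot 3: Brio pays $4.68 × 250 = $1170.00
Slot 4: Lumen pays $3.47 × 70 = $242.90
Total = $13227.70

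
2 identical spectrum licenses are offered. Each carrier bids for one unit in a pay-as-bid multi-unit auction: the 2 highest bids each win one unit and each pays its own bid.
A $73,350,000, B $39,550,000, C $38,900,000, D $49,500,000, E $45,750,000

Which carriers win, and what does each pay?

Bids ranked high→low: 73,350,000 (A), 49,500,000 (D), 45,750,000 (E), 39,550,000 (B), …
Top 2: A, D.
Each winner pays its own bid: A $73,350,000, D $49,500,000.

A $73,350,000, D $49,500,000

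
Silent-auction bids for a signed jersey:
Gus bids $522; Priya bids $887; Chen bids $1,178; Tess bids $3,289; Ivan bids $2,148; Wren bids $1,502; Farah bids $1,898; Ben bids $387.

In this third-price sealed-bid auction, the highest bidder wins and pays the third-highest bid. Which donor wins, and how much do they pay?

Rule: the highest bidder wins and pays the third-highest bid.
Bids ranked: 3,289 (Tess) > 2,148 (Ivan) > 1,898 (Farah) > 1,502 (Wren) > 1,178 (Chen) > 887 (Priya) > …
Tess is highest; pays the third-highest bid, $1,898.

Tess pays $1,898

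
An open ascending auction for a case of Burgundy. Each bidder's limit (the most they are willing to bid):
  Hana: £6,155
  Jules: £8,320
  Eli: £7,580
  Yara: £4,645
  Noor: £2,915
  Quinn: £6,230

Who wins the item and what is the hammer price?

Sorting limits: 8,320 (Jules) > 7,580 (Eli) > 6,230 (Quinn) > 6,155 (Hana) > 4,645 (Yara) > 2,915 (Noor)
Eli is the last rival to drop out, at £7,580; Jules remains and wins at that price.

Jules wins at £7,580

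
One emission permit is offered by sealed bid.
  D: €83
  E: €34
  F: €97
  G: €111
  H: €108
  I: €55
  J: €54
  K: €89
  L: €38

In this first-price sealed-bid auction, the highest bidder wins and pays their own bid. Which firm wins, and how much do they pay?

Rule: the highest bidder wins and pays their own bid.
Bids ranked: 111 (G) > 108 (H) > 97 (F) > 89 (K) > 83 (D) > 55 (I) > …
G is highest → pays own bid, €111.

G pays €111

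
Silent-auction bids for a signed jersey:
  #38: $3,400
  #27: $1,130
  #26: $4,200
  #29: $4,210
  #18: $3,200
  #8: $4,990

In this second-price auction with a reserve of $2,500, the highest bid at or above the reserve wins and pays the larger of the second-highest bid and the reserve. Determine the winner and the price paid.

#8 pays $4,210

Rule: the highest bid at or above the reserve wins and pays the larger of the second-highest bid and the reserve.
Bids ranked: 4,990 (#8) > 4,210 (#29) > 4,200 (#26) > 3,400 (#38) > 3,200 (#18) > 1,130 (#27)
#8 has the top bid at or above the reserve ($4,990).
Second-highest bid $4,210 exceeds the reserve $2,500 → payment $4,210.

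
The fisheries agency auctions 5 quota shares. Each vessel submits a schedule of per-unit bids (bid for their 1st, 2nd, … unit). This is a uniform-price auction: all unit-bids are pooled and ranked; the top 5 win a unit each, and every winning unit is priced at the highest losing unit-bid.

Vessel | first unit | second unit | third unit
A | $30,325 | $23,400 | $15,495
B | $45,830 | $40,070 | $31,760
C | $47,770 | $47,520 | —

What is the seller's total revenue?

All unit-bids, highest first — top 5: 47,770 (C-1), 47,520 (C-2), 45,830 (B-1), 40,070 (B-2), 31,760 (B-3)
The (k+1)-th unit-bid is $30,325.
Allocation: B 3, C 2. Every unit priced at $30,325.
Revenue = 5 × 30,325 = $151,625.

Total revenue: $151,625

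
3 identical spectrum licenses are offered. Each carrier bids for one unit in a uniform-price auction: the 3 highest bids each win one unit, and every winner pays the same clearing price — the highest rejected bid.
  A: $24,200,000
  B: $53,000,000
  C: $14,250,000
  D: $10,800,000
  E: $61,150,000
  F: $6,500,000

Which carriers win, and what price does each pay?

Sorting: 61,150,000 (E), 53,000,000 (B), 24,200,000 (A), 14,250,000 (C), 10,800,000 (D), …
The 3 highest are E, B, A.
Highest unsuccessful bid: $14,250,000 → clearing price.

E, B, A; each pays $14,250,000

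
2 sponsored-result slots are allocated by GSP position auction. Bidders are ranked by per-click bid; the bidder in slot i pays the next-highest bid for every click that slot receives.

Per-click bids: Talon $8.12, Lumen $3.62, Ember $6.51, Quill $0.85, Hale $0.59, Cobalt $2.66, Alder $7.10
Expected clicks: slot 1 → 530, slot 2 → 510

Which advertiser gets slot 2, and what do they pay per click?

Alder; $6.51 per click

Sorting advertisers: $8.12 (Talon) > $7.10 (Alder) > $6.51 (Ember) > …
Slot 2 goes to the second-ranked bidder, Alder, who pays the next bid down: $6.51/click.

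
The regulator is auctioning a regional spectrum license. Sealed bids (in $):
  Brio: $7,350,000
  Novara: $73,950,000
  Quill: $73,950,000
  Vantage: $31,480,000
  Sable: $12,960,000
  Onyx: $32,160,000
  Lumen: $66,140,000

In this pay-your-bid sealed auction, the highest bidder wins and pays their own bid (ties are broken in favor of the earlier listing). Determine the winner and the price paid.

Novara pays $73,950,000

Rule: the highest bidder wins and pays their own bid.
Bids in order: 73,950,000 (Novara) > 73,950,000 (Quill) > 66,140,000 (Lumen) > 32,160,000 (Onyx) > 31,480,000 (Vantage) > 12,960,000 (Sable) > …
Novara and Quill tie at $73,950,000; tie-break gives it to Novara.
Novara is highest → pays own bid, $73,950,000.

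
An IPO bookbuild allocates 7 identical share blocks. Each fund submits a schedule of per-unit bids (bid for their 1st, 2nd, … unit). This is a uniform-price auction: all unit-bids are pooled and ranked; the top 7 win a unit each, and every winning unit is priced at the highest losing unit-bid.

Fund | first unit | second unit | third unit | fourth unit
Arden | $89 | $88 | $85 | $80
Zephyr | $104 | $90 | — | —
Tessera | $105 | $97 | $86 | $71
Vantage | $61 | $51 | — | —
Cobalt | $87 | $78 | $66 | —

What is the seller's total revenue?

Total revenue: $602

Merging the schedules and taking the best 7: 105 (Tessera-1), 104 (Zephyr-1), 97 (Tessera-2), 90 (Zephyr-2), 89 (Arden-1), 88 (Arden-2), 87 (Cobalt-1)
First bid not allocated: $86.
Allocation: Arden 2, Cobalt 1, Tessera 2, Zephyr 2. Every unit priced at $86.
Revenue = 7 × 86 = $602.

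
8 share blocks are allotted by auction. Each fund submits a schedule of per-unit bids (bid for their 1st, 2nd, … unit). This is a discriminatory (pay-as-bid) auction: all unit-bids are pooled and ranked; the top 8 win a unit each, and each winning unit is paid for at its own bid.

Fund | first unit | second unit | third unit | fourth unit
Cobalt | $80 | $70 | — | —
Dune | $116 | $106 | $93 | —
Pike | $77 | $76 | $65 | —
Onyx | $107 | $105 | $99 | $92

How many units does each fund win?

Cobalt 1, Dune 3, Onyx 4

Merging the schedules and taking the best 8: 116 (Dune-1), 107 (Onyx-1), 106 (Dune-2), 105 (Onyx-2), 99 (Onyx-3), 93 (Dune-3), 92 (Onyx-4), 80 (Cobalt-1)
Next rejected bid: $77 (not a price — pay-as-bid).
Allocation: Cobalt 1, Dune 3, Onyx 4.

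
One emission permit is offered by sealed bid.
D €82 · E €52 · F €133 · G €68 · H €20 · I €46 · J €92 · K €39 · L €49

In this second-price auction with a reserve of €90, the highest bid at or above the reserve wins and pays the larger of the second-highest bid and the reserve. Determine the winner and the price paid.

Bids in order: 133 (F) > 92 (J) > 82 (D) > 68 (G) > 52 (E) > 49 (L) > …
F has the top bid at or above the reserve (€133).
max(second-highest €92, reserve €90) = €92; the reserve does not bind.

F pays €92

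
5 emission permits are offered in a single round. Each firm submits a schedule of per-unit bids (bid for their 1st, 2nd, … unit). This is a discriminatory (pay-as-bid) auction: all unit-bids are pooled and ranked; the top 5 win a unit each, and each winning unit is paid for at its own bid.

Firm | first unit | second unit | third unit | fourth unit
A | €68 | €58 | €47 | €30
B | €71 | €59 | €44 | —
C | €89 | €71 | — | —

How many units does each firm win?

Pooled unit-bids ranked (top 5): 89 (C-1), 71 (B-1), 71 (C-2), 68 (A-1), 59 (B-2)
Next rejected bid: €58 (not a price — pay-as-bid).
Allocation: A 1, B 2, C 2.

A 1, B 2, C 2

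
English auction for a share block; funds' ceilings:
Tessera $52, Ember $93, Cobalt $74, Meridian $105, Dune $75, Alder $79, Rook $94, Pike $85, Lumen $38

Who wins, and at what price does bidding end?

Meridian wins at $94

Limits in order: 105 (Meridian) > 94 (Rook) > 93 (Ember) > 85 (Pike) > 79 (Alder) > 75 (Dune) > …
Rook is the last rival to drop out, at $94; Meridian remains and wins at that price.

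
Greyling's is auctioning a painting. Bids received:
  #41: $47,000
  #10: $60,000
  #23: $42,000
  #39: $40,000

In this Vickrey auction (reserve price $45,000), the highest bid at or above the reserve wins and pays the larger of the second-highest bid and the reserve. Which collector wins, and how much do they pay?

Bids ranked: 60,000 (#10) > 47,000 (#41) > 42,000 (#23) > 40,000 (#39)
Highest eligible bid: #10 at $60,000.
max(second-highest $47,000, reserve $45,000) = $47,000; the reserve does not bind.

#10 pays $47,000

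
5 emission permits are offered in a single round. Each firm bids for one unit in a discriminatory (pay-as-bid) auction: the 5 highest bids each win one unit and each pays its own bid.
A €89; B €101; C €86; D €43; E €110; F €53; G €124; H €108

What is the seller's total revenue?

Total revenue: €532

Sorting: 124 (G), 110 (E), 108 (H), 101 (B), 89 (A), 86 (C), 53 (F), …
Top 5: G, E, H, B, A.
Total revenue = 124 + 110 + 108 + 101 + 89 = €532.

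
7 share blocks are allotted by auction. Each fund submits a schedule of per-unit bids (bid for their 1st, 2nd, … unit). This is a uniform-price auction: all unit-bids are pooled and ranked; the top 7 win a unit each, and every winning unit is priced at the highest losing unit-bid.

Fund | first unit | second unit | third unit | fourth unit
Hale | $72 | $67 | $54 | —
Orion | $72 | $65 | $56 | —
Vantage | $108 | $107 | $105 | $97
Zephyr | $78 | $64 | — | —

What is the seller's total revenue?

Pooled unit-bids ranked (top 7): 108 (Vantage-1), 107 (Vantage-2), 105 (Vantage-3), 97 (Vantage-4), 78 (Zephyr-1), 72 (Hale-1), 72 (Orion-1)
The (k+1)-th unit-bid is $67.
Allocation: Hale 1, Orion 1, Vantage 4, Zephyr 1. Every unit priced at $67.
Revenue = 7 × 67 = $469.

Total revenue: $469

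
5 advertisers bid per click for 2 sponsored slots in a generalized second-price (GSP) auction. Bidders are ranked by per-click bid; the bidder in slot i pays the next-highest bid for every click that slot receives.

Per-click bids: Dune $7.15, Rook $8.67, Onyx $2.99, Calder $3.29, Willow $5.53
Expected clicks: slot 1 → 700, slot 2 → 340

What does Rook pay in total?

Rook pays $5005.00

Ranked by bid: $8.67 (Rook) > $7.15 (Dune) > $5.53 (Willow) > …
Rook holds slot 1 → pays next bid $7.15 × 700 clicks = $5005.00.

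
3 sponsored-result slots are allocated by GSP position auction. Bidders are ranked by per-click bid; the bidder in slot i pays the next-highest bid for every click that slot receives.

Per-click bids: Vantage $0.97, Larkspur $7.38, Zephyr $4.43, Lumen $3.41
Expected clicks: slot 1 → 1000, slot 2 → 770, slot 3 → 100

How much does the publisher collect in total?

Total revenue: $7152.70

Ranked by bid: $7.38 (Larkspur) > $4.43 (Zephyr) > $3.41 (Lumen) > $0.97 (Vantage)
Slot 1: Larkspur pays $4.43 × 1000 = $4430.00
Slot 2: Zephyr pays $3.41 × 770 = $2625.70
Slot 3: Lumen pays $0.97 × 100 = $97.00
Total = $7152.70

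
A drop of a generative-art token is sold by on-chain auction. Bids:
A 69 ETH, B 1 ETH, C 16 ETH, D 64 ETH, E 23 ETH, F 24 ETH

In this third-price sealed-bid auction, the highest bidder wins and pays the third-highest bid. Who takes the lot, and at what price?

Rule: the highest bidder wins and pays the third-highest bid.
Bids in order: 69 (A) > 64 (D) > 24 (F) > 23 (E) > 16 (C) > 1 (B)
A is highest; pays the third-highest bid, 24 ETH.

A pays 24 ETH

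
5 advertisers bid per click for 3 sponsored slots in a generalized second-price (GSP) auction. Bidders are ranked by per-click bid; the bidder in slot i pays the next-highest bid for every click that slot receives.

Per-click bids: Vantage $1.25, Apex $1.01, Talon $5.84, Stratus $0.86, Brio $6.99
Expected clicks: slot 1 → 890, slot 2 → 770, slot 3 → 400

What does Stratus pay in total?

Stratus pays $0.00

Ranked by bid: $6.99 (Brio) > $5.84 (Talon) > $1.25 (Vantage) > $1.01 (Apex) > …
Stratus ranks below slot 3 → no slot, pays nothing.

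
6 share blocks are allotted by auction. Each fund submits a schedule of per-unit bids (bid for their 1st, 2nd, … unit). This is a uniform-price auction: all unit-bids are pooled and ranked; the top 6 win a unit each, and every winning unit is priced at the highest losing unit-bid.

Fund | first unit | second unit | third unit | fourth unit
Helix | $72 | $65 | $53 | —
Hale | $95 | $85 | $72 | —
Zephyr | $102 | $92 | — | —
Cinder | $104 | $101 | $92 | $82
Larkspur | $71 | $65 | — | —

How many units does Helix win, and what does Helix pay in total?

Helix: 0 units, pays $0

All unit-bids, highest first — top 6: 104 (Cinder-1), 102 (Zephyr-1), 101 (Cinder-2), 95 (Hale-1), 92 (Zephyr-2), 92 (Cinder-3)
Highest rejected unit-bid = $85.
Helix wins 0 unit(s) at $85 each.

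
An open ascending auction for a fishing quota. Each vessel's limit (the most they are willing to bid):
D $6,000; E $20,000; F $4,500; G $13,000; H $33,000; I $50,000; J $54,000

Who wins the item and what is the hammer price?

J wins at $50,000

Rule: the price rises until one bidder remains; the winner pays the price at which the last rival dropped out.
Limits ranked: 54,000 (J) > 50,000 (I) > 33,000 (H) > 20,000 (E) > 13,000 (G) > 6,000 (D) > …
Once the price passes $50,000, only J is left; the hammer falls at I's limit of $50,000.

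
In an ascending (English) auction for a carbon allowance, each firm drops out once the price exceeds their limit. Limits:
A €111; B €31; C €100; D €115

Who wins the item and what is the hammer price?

Rule: the price rises until one bidder remains; the winner pays the price at which the last rival dropped out.
Limits in order: 115 (D) > 111 (A) > 100 (C) > 31 (B)
A is the last rival to drop out, at €111; D remains and wins at that price.

D wins at €111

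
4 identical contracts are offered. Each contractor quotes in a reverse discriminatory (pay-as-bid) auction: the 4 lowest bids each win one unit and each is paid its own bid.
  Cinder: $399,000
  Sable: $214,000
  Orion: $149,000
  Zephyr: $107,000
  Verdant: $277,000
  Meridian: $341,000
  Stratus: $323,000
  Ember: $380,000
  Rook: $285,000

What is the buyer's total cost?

Ordering the bids: 107,000 (Zephyr), 149,000 (Orion), 214,000 (Sable), 277,000 (Verdant), 285,000 (Rook), 323,000 (Stratus), …
Lowest 4: Zephyr, Orion, Sable, Verdant.
Total cost = 107,000 + 149,000 + 214,000 + 277,000 = $747,000.

Total cost: $747,000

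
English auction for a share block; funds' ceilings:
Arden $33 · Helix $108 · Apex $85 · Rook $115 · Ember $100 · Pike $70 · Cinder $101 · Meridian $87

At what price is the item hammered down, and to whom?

Rook wins at $108

Limits in order: 115 (Rook) > 108 (Helix) > 101 (Cinder) > 100 (Ember) > 87 (Meridian) > 85 (Apex) > …
Bidding ends when Helix exits at $108; Rook takes it.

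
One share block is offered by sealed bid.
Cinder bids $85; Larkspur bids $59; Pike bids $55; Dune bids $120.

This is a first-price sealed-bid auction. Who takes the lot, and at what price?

Dune pays $120

Bids in order: 120 (Dune) > 85 (Cinder) > 59 (Larkspur) > 55 (Pike)
First-price: Dune pays what they bid, $120.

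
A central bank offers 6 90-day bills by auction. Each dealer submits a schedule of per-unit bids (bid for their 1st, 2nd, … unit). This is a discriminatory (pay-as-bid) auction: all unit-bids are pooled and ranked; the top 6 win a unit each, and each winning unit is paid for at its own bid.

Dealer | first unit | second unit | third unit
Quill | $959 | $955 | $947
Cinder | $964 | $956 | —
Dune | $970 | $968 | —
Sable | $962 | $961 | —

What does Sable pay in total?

Sable pays $1,923

Pooled unit-bids ranked (top 6): 970 (Dune-1), 968 (Dune-2), 964 (Cinder-1), 962 (Sable-1), 961 (Sable-2), 959 (Quill-1)
Next rejected bid: $956 (not a price — pay-as-bid).
Sable's winning unit-bids: 962 + 961 = $1,923.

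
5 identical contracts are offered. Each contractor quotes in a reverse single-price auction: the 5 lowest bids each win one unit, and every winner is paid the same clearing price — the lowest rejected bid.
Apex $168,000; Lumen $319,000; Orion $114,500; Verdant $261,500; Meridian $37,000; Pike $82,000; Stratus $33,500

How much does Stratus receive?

Sorting: 33,500 (Stratus), 37,000 (Meridian), 82,000 (Pike), 114,500 (Orion), 168,000 (Apex), 261,500 (Verdant), 319,000 (Lumen)
Lowest 5: Stratus, Meridian, Pike, Orion, Apex.
First losing bid is Verdant's $261,500, which sets the uniform price.
Stratus wins → is paid $261,500.

Stratus is paid $261,500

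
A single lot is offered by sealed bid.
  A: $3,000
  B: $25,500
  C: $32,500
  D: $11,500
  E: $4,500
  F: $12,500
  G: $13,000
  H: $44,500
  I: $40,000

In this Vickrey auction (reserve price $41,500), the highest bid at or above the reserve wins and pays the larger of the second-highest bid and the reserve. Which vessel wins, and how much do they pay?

Vickrey auction (reserve price $41,500): the highest bid at or above the reserve wins and pays the larger of the second-highest bid and the reserve.
Bids in order: 44,500 (H) > 40,000 (I) > 32,500 (C) > 25,500 (B) > 13,000 (G) > 12,500 (F) > …
Highest eligible bid: H at $44,500.
max(second-highest $40,000, reserve $41,500) = $41,500.

H pays $41,500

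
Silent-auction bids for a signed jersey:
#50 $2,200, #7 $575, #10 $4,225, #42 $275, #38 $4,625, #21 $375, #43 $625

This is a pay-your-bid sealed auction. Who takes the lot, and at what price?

Rule: the highest bidder wins and pays their own bid.
Bids in order: 4,625 (#38) > 4,225 (#10) > 2,200 (#50) > 625 (#43) > 575 (#7) > 375 (#21) > …
#38 has the highest bid and pays exactly that: $4,625.

#38 pays $4,625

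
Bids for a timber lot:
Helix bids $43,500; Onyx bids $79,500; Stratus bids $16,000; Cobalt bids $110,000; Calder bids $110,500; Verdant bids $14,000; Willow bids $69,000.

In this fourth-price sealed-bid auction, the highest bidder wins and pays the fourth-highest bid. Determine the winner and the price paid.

Bids ranked: 110,500 (Calder) > 110,000 (Cobalt) > 79,500 (Onyx) > 69,000 (Willow) > 43,500 (Helix) > 16,000 (Stratus) > …
Calder wins; payment is bid #4 in the ranking = $69,000.

Calder pays $69,000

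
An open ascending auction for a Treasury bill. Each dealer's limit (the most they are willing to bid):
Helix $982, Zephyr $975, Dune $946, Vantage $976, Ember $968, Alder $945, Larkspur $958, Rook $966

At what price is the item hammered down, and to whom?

Limits in order: 982 (Helix) > 976 (Vantage) > 975 (Zephyr) > 968 (Ember) > 966 (Rook) > 958 (Larkspur) > …
Bidding ends when Vantage exits at $976; Helix takes it.

Helix wins at $976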